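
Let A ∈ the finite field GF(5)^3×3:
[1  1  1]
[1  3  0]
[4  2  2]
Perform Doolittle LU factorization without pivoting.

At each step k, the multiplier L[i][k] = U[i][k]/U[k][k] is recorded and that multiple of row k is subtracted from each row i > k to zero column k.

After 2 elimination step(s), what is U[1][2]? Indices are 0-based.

U[1][2] = 4

[col 0] pivot 1
  R1 -= 1*R0 → (0, 2, 4)  (L[1][0] := 1)
  R2 -= 4*R0 → (0, 3, 3)  (L[2][0] := 4)
[col 1] pivot 2
  R2 -= 4*R1 → (0, 0, 2)  (L[2][1] := 4)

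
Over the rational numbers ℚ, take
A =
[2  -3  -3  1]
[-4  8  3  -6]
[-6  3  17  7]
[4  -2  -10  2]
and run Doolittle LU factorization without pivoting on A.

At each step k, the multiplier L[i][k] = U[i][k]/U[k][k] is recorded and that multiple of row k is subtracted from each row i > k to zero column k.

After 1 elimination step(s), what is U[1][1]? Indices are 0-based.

U[1][1] = 2

[col 0] pivot 2
  R1 -= -2*R0 → (0, 2, -3, -4)  (L[1][0] := -2)
  R2 -= -3*R0 → (0, -6, 8, 10)  (L[2][0] := -3)
  R3 -= 2*R0 → (0, 4, -4, 0)  (L[3][0] := 2)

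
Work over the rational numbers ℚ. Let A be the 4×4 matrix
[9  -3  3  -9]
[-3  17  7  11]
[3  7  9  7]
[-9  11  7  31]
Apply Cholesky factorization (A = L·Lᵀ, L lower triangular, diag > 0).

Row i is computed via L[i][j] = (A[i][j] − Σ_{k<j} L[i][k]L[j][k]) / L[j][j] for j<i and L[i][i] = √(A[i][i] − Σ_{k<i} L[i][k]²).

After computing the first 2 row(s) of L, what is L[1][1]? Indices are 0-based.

L[1][1] = 4

Step 1: L[0][0] = √(9) = 3.
  L[1][0] = (-3) / L[0][0] = -1.
Step 2: L[1][1] = √(16) = 4.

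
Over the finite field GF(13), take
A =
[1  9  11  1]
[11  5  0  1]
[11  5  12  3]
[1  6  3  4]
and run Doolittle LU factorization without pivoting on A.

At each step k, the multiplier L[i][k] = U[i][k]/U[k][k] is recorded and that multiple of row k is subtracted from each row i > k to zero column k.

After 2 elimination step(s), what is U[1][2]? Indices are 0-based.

k=0: U[0][0]=1
  eliminate (1,0): mult=11, new row 1: (0, 10, 9, 3); set L[1][0]=11
  eliminate (2,0): mult=11, new row 2: (0, 10, 8, 5); set L[2][0]=11
  eliminate (3,0): mult=1, new row 3: (0, 10, 5, 3); set L[3][0]=1
k=1: U[1][1]=10
  eliminate (2,1): mult=1, new row 2: (0, 0, 12, 2); set L[2][1]=1
  eliminate (3,1): mult=1, new row 3: (0, 0, 9, 0); set L[3][1]=1

U[1][2] = 9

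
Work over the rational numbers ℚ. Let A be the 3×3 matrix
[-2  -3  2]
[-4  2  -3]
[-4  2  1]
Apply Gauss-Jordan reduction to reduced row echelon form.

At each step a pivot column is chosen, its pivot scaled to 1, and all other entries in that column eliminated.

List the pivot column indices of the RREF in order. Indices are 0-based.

pivot columns: 0, 1, 2

step 1: normalize row 0 (÷-2) = (1, 3/2, -1)
  row 1: subtract -4×row0 = (0, 8, -7)
  row 2: subtract -4×row0 = (0, 8, -3)
step 2: normalize row 1 (÷8) = (0, 1, -7/8)
  row 0: subtract 3/2×row1 = (1, 0, 5/16)
  row 2: subtract 8×row1 = (0, 0, 4)
step 3: normalize row 2 (÷4) = (0, 0, 1)
  row 0: subtract 5/16×row2 = (1, 0, 0)
  row 1: subtract -7/8×row2 = (0, 1, 0)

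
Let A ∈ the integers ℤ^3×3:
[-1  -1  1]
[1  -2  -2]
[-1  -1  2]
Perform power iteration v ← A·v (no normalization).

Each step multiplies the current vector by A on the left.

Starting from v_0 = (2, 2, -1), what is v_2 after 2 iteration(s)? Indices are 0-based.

v_0 = (2, 2, -1).
v_1 = A·v_0 = (-5, 0, -6).
v_2 = A·v_1 = (-1, 7, -7).

v_2 = (-1, 7, -7)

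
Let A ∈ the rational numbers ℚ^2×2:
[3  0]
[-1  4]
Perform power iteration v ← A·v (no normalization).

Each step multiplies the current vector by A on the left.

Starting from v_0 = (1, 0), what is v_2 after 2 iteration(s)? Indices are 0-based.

v_0 = (1, 0).
v_1 = A·v_0 = (3, -1).
v_2 = A·v_1 = (9, -7).

v_2 = (9, -7)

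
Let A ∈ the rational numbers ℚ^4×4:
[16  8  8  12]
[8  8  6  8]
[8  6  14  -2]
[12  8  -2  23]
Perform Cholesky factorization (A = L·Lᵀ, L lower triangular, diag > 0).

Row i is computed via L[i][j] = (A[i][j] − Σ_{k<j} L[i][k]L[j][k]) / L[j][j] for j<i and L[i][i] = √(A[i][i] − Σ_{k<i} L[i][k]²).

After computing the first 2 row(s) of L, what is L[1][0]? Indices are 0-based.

L[1][0] = 2

Step 1: L[0][0] = √(16) = 4.
  L[1][0] = (8) / L[0][0] = 2.
Step 2: L[1][1] = √(4) = 2.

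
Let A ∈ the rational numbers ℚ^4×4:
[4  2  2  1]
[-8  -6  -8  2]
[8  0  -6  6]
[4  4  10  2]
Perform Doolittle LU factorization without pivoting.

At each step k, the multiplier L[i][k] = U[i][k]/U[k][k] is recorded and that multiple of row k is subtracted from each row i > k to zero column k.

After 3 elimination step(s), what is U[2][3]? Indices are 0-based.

U[2][3] = -4

Step 1: pivot at (0,0) is 4.
  row1 ← row1 − (-2)·row0  ⇒  L[1][0]=-2, U row1=(0, -2, -4, 4)
  row2 ← row2 − (2)·row0  ⇒  L[2][0]=2, U row2=(0, -4, -10, 4)
  row3 ← row3 − (1)·row0  ⇒  L[3][0]=1, U row3=(0, 2, 8, 1)
Step 2: pivot at (1,1) is -2.
  row2 ← row2 − (2)·row1  ⇒  L[2][1]=2, U row2=(0, 0, -2, -4)
  row3 ← row3 − (-1)·row1  ⇒  L[3][1]=-1, U row3=(0, 0, 4, 5)
Step 3: pivot at (2,2) is -2.
  row3 ← row3 − (-2)·row2  ⇒  L[3][2]=-2, U row3=(0, 0, 0, -3)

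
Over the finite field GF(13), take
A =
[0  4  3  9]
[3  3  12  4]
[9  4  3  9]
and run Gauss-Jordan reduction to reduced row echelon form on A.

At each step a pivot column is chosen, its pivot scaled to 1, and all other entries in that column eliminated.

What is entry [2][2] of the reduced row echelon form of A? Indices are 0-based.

[1] R0 <-> R1
[1] R0 /= 3  ⇒  (1, 1, 4, 10)
     R2 -= 9·R0  ⇒  (0, 8, 6, 10)
[2] R1 /= 4  ⇒  (0, 1, 4, 12)
     R0 -= 1·R1  ⇒  (1, 0, 0, 11)
     R2 -= 8·R1  ⇒  (0, 0, 0, 5)
column 2 empty below row 2
[3] R2 /= 5  ⇒  (0, 0, 0, 1)
     R0 -= 11·R2  ⇒  (1, 0, 0, 0)
     R1 -= 12·R2  ⇒  (0, 1, 4, 0)

M[2][2] = 0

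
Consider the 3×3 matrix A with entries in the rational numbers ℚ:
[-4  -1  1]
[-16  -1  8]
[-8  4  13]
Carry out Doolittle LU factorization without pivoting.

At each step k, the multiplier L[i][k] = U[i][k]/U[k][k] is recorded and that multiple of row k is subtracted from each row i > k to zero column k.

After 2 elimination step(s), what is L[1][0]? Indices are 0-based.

Step 1: pivot at (0,0) is -4.
  row1 ← row1 − (4)·row0  ⇒  L[1][0]=4, U row1=(0, 3, 4)
  row2 ← row2 − (2)·row0  ⇒  L[2][0]=2, U row2=(0, 6, 11)
Step 2: pivot at (1,1) is 3.
  row2 ← row2 − (2)·row1  ⇒  L[2][1]=2, U row2=(0, 0, 3)

L[1][0] = 4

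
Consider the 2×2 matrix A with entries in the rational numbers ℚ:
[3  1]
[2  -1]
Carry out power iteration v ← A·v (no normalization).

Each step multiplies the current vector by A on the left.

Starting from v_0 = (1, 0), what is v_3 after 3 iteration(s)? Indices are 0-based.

v_3 = (37, 18)

v_0 = (1, 0).
v_1 = A·v_0 = (3, 2).
v_2 = A·v_1 = (11, 4).
v_3 = A·v_2 = (37, 18).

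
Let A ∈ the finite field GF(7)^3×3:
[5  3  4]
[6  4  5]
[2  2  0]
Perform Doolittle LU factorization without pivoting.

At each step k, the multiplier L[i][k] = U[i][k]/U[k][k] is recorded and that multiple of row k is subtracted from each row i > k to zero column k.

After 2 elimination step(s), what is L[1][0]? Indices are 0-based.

Step 1: pivot at (0,0) is 5.
  row1 ← row1 − (4)·row0  ⇒  L[1][0]=4, U row1=(0, 6, 3)
  row2 ← row2 − (6)·row0  ⇒  L[2][0]=6, U row2=(0, 5, 4)
Step 2: pivot at (1,1) is 6.
  row2 ← row2 − (2)·row1  ⇒  L[2][1]=2, U row2=(0, 0, 5)

L[1][0] = 4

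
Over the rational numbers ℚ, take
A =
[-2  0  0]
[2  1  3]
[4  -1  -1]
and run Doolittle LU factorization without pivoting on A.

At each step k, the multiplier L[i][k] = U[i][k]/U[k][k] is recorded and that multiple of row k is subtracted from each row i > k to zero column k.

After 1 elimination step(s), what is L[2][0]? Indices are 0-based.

L[2][0] = -2

[col 0] pivot -2
  R1 -= -1*R0 → (0, 1, 3)  (L[1][0] := -1)
  R2 -= -2*R0 → (0, -1, -1)  (L[2][0] := -2)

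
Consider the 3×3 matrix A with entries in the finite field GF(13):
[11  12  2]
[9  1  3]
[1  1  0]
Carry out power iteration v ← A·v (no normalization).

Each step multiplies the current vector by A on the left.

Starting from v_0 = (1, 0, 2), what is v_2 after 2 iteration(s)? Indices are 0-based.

v_0 = (1, 0, 2).
v_1 = A·v_0 = (2, 2, 1).
v_2 = A·v_1 = (9, 10, 4).

v_2 = (9, 10, 4)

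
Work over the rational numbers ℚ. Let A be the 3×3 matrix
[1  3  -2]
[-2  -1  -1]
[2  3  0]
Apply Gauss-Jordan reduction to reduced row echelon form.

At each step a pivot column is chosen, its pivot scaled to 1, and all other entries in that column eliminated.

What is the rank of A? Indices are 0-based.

rank = 3

[1] R0 /= 1  ⇒  (1, 3, -2)
     R1 -= -2·R0  ⇒  (0, 5, -5)
     R2 -= 2·R0  ⇒  (0, -3, 4)
[2] R1 /= 5  ⇒  (0, 1, -1)
     R0 -= 3·R1  ⇒  (1, 0, 1)
     R2 -= -3·R1  ⇒  (0, 0, 1)
[3] R2 /= 1  ⇒  (0, 0, 1)
     R0 -= 1·R2  ⇒  (1, 0, 0)
     R1 -= -1·R2  ⇒  (0, 1, 0)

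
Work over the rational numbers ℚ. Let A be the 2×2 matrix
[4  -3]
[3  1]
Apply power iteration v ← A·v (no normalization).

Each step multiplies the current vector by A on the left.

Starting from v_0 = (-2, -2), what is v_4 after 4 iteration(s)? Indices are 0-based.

v_4 = (322, 352)

v_0 = (-2, -2).
v_1 = A·v_0 = (-2, -8).
v_2 = A·v_1 = (16, -14).
v_3 = A·v_2 = (106, 34).
v_4 = A·v_3 = (322, 352).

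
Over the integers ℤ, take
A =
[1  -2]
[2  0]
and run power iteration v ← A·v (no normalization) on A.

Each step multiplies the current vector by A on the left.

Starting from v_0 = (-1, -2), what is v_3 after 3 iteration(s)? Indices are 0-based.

v_3 = (-5, 14)

v_0 = (-1, -2).
v_1 = A·v_0 = (3, -2).
v_2 = A·v_1 = (7, 6).
v_3 = A·v_2 = (-5, 14).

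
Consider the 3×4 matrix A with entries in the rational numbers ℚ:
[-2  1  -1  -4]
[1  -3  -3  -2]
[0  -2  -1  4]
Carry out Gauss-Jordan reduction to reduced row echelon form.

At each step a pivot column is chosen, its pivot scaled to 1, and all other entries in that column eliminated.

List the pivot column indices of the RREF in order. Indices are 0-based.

pivot(0,0)=-2: scale R0 → (1, -1/2, 1/2, 2)
  clear (1,0): R1 −= (1)R0 → (0, -5/2, -7/2, -4)
pivot(1,1)=-5/2: scale R1 → (0, 1, 7/5, 8/5)
  clear (0,1): R0 −= (-1/2)R1 → (1, 0, 6/5, 14/5)
  clear (2,1): R2 −= (-2)R1 → (0, 0, 9/5, 36/5)
pivot(2,2)=9/5: scale R2 → (0, 0, 1, 4)
  clear (0,2): R0 −= (6/5)R2 → (1, 0, 0, -2)
  clear (1,2): R1 −= (7/5)R2 → (0, 1, 0, -4)

pivot columns: 0, 1, 2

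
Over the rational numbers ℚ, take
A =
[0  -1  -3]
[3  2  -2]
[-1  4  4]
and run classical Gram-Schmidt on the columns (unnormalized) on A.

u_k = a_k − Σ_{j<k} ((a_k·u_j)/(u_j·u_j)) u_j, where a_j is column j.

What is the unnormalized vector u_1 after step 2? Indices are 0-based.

Step 1: u_0 = a_0 = (0, 3, -1).
Step 2: u_1 = a_1 − (1/5)·u_0 = (-1, 7/5, 21/5).

u_1 = (-1, 7/5, 21/5)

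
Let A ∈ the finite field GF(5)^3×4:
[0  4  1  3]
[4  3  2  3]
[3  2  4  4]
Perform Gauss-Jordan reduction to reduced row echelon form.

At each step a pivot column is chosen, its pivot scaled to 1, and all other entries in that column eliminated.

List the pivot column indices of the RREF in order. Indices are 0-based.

pivot(0,0): swap R0↔R1
pivot(0,0)=4: scale R0 → (1, 2, 3, 2)
  clear (2,0): R2 −= (3)R0 → (0, 1, 0, 3)
pivot(1,1)=4: scale R1 → (0, 1, 4, 2)
  clear (0,1): R0 −= (2)R1 → (1, 0, 0, 3)
  clear (2,1): R2 −= (1)R1 → (0, 0, 1, 1)
pivot(2,2)=1: scale R2 → (0, 0, 1, 1)
  clear (1,2): R1 −= (4)R2 → (0, 1, 0, 3)

pivot columns: 0, 1, 2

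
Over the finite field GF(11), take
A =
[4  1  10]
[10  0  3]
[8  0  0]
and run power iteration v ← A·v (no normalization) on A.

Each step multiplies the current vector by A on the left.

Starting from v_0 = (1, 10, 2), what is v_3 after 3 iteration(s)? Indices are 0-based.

v_3 = (8, 1, 8)

v_0 = (1, 10, 2).
v_1 = A·v_0 = (1, 5, 8).
v_2 = A·v_1 = (1, 1, 8).
v_3 = A·v_2 = (8, 1, 8).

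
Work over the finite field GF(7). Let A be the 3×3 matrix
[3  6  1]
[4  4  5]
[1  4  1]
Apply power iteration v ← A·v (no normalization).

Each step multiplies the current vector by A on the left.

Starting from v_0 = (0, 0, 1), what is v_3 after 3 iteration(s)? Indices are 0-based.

v_0 = (0, 0, 1).
v_1 = A·v_0 = (1, 5, 1).
v_2 = A·v_1 = (6, 1, 1).
v_3 = A·v_2 = (4, 5, 4).

v_3 = (4, 5, 4)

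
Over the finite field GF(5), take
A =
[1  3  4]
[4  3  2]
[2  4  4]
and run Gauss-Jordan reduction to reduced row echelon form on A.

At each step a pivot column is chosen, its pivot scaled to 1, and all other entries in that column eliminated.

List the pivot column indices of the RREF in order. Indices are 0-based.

step 1: normalize row 0 (÷1) = (1, 3, 4)
  row 1: subtract 4×row0 = (0, 1, 1)
  row 2: subtract 2×row0 = (0, 3, 1)
step 2: normalize row 1 (÷1) = (0, 1, 1)
  row 0: subtract 3×row1 = (1, 0, 1)
  row 2: subtract 3×row1 = (0, 0, 3)
step 3: normalize row 2 (÷3) = (0, 0, 1)
  row 0: subtract 1×row2 = (1, 0, 0)
  row 1: subtract 1×row2 = (0, 1, 0)

pivot columns: 0, 1, 2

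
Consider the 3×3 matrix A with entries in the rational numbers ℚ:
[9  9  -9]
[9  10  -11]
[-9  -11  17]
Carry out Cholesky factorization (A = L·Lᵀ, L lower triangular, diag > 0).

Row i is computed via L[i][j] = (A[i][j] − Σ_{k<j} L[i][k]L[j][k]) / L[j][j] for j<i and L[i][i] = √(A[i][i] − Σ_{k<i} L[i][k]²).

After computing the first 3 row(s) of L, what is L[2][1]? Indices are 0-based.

Step 1: L[0][0] = √(9) = 3.
  L[1][0] = (9) / L[0][0] = 3.
Step 2: L[1][1] = √(1) = 1.
  L[2][0] = (-9) / L[0][0] = -3.
  L[2][1] = (-2) / L[1][1] = -2.
Step 3: L[2][2] = √(4) = 2.

L[2][1] = -2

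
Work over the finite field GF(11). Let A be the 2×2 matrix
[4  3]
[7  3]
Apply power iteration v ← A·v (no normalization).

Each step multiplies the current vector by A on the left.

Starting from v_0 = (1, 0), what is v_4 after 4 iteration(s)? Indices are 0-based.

v_4 = (0, 5)

v_0 = (1, 0).
v_1 = A·v_0 = (4, 7).
v_2 = A·v_1 = (4, 5).
v_3 = A·v_2 = (9, 10).
v_4 = A·v_3 = (0, 5).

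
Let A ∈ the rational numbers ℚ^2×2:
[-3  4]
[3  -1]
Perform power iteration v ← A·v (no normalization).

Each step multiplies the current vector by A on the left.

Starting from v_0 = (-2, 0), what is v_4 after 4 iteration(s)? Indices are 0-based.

v_4 = (-1266, 816)

v_0 = (-2, 0).
v_1 = A·v_0 = (6, -6).
v_2 = A·v_1 = (-42, 24).
v_3 = A·v_2 = (222, -150).
v_4 = A·v_3 = (-1266, 816).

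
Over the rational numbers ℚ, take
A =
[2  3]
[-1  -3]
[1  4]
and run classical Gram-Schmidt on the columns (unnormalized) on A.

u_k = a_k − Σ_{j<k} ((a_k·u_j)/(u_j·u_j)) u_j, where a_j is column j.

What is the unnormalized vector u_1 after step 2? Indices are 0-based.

Step 1: u_0 = a_0 = (2, -1, 1).
Step 2: u_1 = a_1 − (13/6)·u_0 = (-4/3, -5/6, 11/6).

u_1 = (-4/3, -5/6, 11/6)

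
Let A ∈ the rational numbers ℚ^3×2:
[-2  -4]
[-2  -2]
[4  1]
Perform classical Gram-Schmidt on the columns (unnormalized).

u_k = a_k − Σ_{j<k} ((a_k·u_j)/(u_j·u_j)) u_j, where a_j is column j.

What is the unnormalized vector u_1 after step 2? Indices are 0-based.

u_1 = (-8/3, -2/3, -5/3)

Step 1: u_0 = a_0 = (-2, -2, 4).
Step 2: u_1 = a_1 − (2/3)·u_0 = (-8/3, -2/3, -5/3).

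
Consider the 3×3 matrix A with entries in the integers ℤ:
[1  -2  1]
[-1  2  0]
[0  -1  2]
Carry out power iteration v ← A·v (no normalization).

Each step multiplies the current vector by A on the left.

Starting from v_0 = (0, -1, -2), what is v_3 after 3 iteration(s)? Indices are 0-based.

v_3 = (5, -9, -4)

v_0 = (0, -1, -2).
v_1 = A·v_0 = (0, -2, -3).
v_2 = A·v_1 = (1, -4, -4).
v_3 = A·v_2 = (5, -9, -4).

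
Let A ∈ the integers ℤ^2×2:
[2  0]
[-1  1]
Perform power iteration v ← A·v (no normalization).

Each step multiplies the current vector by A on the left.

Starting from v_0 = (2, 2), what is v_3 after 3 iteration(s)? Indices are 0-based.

v_3 = (16, -12)

v_0 = (2, 2).
v_1 = A·v_0 = (4, 0).
v_2 = A·v_1 = (8, -4).
v_3 = A·v_2 = (16, -12).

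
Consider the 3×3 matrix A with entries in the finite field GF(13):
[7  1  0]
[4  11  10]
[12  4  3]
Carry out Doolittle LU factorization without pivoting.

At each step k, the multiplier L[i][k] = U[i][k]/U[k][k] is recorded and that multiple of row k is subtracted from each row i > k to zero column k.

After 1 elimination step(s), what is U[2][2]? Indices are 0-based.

[col 0] pivot 7
  R1 -= 8*R0 → (0, 3, 10)  (L[1][0] := 8)
  R2 -= 11*R0 → (0, 6, 3)  (L[2][0] := 11)

U[2][2] = 3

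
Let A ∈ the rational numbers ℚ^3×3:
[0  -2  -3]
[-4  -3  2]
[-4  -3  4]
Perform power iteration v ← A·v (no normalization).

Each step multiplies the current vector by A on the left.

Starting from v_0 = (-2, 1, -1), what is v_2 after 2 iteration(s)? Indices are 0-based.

v_0 = (-2, 1, -1).
v_1 = A·v_0 = (1, 3, 1).
v_2 = A·v_1 = (-9, -11, -9).

v_2 = (-9, -11, -9)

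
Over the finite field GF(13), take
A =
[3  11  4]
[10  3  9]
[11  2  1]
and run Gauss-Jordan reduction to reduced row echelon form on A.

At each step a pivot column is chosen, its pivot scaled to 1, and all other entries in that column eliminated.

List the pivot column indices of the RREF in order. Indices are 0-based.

pivot(0,0)=3: scale R0 → (1, 8, 10)
  clear (1,0): R1 −= (10)R0 → (0, 1, 0)
  clear (2,0): R2 −= (11)R0 → (0, 5, 8)
pivot(1,1)=1: scale R1 → (0, 1, 0)
  clear (0,1): R0 −= (8)R1 → (1, 0, 10)
  clear (2,1): R2 −= (5)R1 → (0, 0, 8)
pivot(2,2)=8: scale R2 → (0, 0, 1)
  clear (0,2): R0 −= (10)R2 → (1, 0, 0)

pivot columns: 0, 1, 2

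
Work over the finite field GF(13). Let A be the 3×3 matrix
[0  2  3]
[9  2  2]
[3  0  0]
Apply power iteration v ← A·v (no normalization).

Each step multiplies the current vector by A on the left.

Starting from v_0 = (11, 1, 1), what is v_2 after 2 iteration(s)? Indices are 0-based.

v_2 = (6, 5, 2)

v_0 = (11, 1, 1).
v_1 = A·v_0 = (5, 12, 7).
v_2 = A·v_1 = (6, 5, 2).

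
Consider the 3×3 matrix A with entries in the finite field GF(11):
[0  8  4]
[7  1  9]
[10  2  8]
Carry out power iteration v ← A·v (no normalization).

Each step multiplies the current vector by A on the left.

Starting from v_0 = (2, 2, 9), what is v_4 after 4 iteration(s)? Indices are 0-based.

v_4 = (6, 5, 0)

v_0 = (2, 2, 9).
v_1 = A·v_0 = (8, 9, 8).
v_2 = A·v_1 = (5, 5, 8).
v_3 = A·v_2 = (6, 2, 3).
v_4 = A·v_3 = (6, 5, 0).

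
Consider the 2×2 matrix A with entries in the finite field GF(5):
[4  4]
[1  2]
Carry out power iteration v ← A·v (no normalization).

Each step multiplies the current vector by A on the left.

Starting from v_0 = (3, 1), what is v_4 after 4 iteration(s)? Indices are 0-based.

v_4 = (4, 2)

v_0 = (3, 1).
v_1 = A·v_0 = (1, 0).
v_2 = A·v_1 = (4, 1).
v_3 = A·v_2 = (0, 1).
v_4 = A·v_3 = (4, 2).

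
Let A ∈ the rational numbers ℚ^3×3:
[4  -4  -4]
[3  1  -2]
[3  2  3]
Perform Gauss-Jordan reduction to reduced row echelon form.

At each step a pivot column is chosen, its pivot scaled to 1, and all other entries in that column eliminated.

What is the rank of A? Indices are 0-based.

rank = 3

step 1: normalize row 0 (÷4) = (1, -1, -1)
  row 1: subtract 3×row0 = (0, 4, 1)
  row 2: subtract 3×row0 = (0, 5, 6)
step 2: normalize row 1 (÷4) = (0, 1, 1/4)
  row 0: subtract -1×row1 = (1, 0, -3/4)
  row 2: subtract 5×row1 = (0, 0, 19/4)
step 3: normalize row 2 (÷19/4) = (0, 0, 1)
  row 0: subtract -3/4×row2 = (1, 0, 0)
  row 1: subtract 1/4×row2 = (0, 1, 0)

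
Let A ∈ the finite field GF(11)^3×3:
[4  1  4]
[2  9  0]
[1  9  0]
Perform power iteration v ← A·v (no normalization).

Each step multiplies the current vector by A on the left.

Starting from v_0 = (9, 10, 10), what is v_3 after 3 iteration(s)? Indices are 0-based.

v_3 = (1, 2, 1)

v_0 = (9, 10, 10).
v_1 = A·v_0 = (9, 9, 0).
v_2 = A·v_1 = (1, 0, 2).
v_3 = A·v_2 = (1, 2, 1).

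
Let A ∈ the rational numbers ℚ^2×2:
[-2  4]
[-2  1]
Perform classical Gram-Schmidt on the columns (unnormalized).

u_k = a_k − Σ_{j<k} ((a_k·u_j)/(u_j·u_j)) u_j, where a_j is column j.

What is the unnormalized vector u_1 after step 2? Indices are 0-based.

Step 1: u_0 = a_0 = (-2, -2).
Step 2: u_1 = a_1 − (-5/4)·u_0 = (3/2, -3/2).

u_1 = (3/2, -3/2)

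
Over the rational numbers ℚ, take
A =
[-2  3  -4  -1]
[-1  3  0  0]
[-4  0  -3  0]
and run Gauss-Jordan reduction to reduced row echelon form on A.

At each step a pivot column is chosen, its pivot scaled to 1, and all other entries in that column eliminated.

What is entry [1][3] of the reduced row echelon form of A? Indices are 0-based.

M[1][3] = -1/13

step 1: normalize row 0 (÷-2) = (1, -3/2, 2, 1/2)
  row 1: subtract -1×row0 = (0, 3/2, 2, 1/2)
  row 2: subtract -4×row0 = (0, -6, 5, 2)
step 2: normalize row 1 (÷3/2) = (0, 1, 4/3, 1/3)
  row 0: subtract -3/2×row1 = (1, 0, 4, 1)
  row 2: subtract -6×row1 = (0, 0, 13, 4)
step 3: normalize row 2 (÷13) = (0, 0, 1, 4/13)
  row 0: subtract 4×row2 = (1, 0, 0, -3/13)
  row 1: subtract 4/3×row2 = (0, 1, 0, -1/13)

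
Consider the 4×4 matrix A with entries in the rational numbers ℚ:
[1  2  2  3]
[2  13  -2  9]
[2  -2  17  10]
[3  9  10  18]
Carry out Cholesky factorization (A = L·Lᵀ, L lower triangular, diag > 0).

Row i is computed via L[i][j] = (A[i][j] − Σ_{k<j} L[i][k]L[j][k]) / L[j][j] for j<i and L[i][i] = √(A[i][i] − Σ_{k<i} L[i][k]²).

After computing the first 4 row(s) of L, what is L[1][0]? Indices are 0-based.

L[1][0] = 2

Step 1: L[0][0] = √(1) = 1.
  L[1][0] = (2) / L[0][0] = 2.
Step 2: L[1][1] = √(9) = 3.
  L[2][0] = (2) / L[0][0] = 2.
  L[2][1] = (-6) / L[1][1] = -2.
Step 3: L[2][2] = √(9) = 3.
  L[3][0] = (3) / L[0][0] = 3.
  L[3][1] = (3) / L[1][1] = 1.
  L[3][2] = (6) / L[2][2] = 2.
Step 4: L[3][3] = √(4) = 2.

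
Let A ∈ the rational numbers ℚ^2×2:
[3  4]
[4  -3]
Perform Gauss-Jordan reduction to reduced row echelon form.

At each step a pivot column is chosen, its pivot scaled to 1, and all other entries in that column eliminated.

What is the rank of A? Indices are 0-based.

rank = 2

step 1: normalize row 0 (÷3) = (1, 4/3)
  row 1: subtract 4×row0 = (0, -25/3)
step 2: normalize row 1 (÷-25/3) = (0, 1)
  row 0: subtract 4/3×row1 = (1, 0)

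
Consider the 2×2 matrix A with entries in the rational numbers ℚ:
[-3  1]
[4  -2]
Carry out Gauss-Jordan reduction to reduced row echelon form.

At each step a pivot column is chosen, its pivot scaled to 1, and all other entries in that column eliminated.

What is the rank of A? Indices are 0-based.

rank = 2

step 1: normalize row 0 (÷-3) = (1, -1/3)
  row 1: subtract 4×row0 = (0, -2/3)
step 2: normalize row 1 (÷-2/3) = (0, 1)
  row 0: subtract -1/3×row1 = (1, 0)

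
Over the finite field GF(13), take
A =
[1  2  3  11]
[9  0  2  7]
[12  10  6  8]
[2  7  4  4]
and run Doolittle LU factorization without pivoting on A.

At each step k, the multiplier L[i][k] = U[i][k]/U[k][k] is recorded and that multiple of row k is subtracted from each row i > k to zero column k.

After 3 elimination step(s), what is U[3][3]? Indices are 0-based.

Step 1: pivot at (0,0) is 1.
  row1 ← row1 − (9)·row0  ⇒  L[1][0]=9, U row1=(0, 8, 1, 12)
  row2 ← row2 − (12)·row0  ⇒  L[2][0]=12, U row2=(0, 12, 9, 6)
  row3 ← row3 − (2)·row0  ⇒  L[3][0]=2, U row3=(0, 3, 11, 8)
Step 2: pivot at (1,1) is 8.
  row2 ← row2 − (8)·row1  ⇒  L[2][1]=8, U row2=(0, 0, 1, 1)
  row3 ← row3 − (2)·row1  ⇒  L[3][1]=2, U row3=(0, 0, 9, 10)
Step 3: pivot at (2,2) is 1.
  row3 ← row3 − (9)·row2  ⇒  L[3][2]=9, U row3=(0, 0, 0, 1)

U[3][3] = 1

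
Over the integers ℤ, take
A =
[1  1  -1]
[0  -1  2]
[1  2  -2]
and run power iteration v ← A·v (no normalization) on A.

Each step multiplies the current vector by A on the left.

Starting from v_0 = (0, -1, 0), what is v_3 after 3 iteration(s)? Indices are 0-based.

v_3 = (-8, 15, -18)

v_0 = (0, -1, 0).
v_1 = A·v_0 = (-1, 1, -2).
v_2 = A·v_1 = (2, -5, 5).
v_3 = A·v_2 = (-8, 15, -18).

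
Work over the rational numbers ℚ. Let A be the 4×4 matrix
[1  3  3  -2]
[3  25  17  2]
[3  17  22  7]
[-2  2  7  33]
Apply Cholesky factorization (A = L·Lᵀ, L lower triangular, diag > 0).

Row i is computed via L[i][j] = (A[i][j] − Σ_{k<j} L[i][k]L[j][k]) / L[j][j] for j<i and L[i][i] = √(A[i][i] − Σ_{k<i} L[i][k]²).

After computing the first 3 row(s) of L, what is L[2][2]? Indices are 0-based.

L[2][2] = 3

Step 1: L[0][0] = √(1) = 1.
  L[1][0] = (3) / L[0][0] = 3.
Step 2: L[1][1] = √(16) = 4.
  L[2][0] = (3) / L[0][0] = 3.
  L[2][1] = (8) / L[1][1] = 2.
Step 3: L[2][2] = √(9) = 3.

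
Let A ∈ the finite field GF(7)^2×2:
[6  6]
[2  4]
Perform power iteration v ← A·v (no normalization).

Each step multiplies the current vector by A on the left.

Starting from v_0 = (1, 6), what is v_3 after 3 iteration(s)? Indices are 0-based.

v_0 = (1, 6).
v_1 = A·v_0 = (0, 5).
v_2 = A·v_1 = (2, 6).
v_3 = A·v_2 = (6, 0).

v_3 = (6, 0)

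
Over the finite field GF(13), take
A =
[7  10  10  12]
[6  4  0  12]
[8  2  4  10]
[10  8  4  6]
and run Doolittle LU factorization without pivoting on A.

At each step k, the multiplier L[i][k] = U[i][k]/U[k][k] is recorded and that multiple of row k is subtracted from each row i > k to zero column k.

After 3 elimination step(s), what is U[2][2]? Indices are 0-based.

U[2][2] = 7

[col 0] pivot 7
  R1 -= 12*R0 → (0, 1, 10, 11)  (L[1][0] := 12)
  R2 -= 3*R0 → (0, 11, 0, 0)  (L[2][0] := 3)
  R3 -= 7*R0 → (0, 3, 12, 0)  (L[3][0] := 7)
[col 1] pivot 1
  R2 -= 11*R1 → (0, 0, 7, 9)  (L[2][1] := 11)
  R3 -= 3*R1 → (0, 0, 8, 6)  (L[3][1] := 3)
[col 2] pivot 7
  R3 -= 3*R2 → (0, 0, 0, 5)  (L[3][2] := 3)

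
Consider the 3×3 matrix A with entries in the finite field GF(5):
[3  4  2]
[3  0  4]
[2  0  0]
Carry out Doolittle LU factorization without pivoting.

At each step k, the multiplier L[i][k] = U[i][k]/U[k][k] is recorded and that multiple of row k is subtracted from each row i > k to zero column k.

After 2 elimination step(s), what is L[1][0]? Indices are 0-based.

L[1][0] = 1

[col 0] pivot 3
  R1 -= 1*R0 → (0, 1, 2)  (L[1][0] := 1)
  R2 -= 4*R0 → (0, 4, 2)  (L[2][0] := 4)
[col 1] pivot 1
  R2 -= 4*R1 → (0, 0, 4)  (L[2][1] := 4)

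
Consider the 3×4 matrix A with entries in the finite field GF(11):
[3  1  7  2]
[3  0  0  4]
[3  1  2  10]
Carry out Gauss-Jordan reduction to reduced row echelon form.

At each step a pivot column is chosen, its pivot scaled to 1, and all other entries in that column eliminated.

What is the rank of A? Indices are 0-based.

rank = 3

[1] R0 /= 3  ⇒  (1, 4, 6, 8)
     R1 -= 3·R0  ⇒  (0, 10, 4, 2)
     R2 -= 3·R0  ⇒  (0, 0, 6, 8)
[2] R1 /= 10  ⇒  (0, 1, 7, 9)
     R0 -= 4·R1  ⇒  (1, 0, 0, 5)
[3] R2 /= 6  ⇒  (0, 0, 1, 5)
     R1 -= 7·R2  ⇒  (0, 1, 0, 7)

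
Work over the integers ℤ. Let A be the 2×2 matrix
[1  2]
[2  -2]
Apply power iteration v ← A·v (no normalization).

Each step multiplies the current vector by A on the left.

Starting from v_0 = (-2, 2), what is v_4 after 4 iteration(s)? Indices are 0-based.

v_4 = (-110, 188)

v_0 = (-2, 2).
v_1 = A·v_0 = (2, -8).
v_2 = A·v_1 = (-14, 20).
v_3 = A·v_2 = (26, -68).
v_4 = A·v_3 = (-110, 188).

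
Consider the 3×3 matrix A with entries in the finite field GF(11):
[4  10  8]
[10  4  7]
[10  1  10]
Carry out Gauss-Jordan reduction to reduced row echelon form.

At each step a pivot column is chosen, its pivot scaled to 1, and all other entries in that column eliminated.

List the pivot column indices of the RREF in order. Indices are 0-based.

pivot columns: 0, 1, 2

pivot(0,0)=4: scale R0 → (1, 8, 2)
  clear (1,0): R1 −= (10)R0 → (0, 1, 9)
  clear (2,0): R2 −= (10)R0 → (0, 9, 1)
pivot(1,1)=1: scale R1 → (0, 1, 9)
  clear (0,1): R0 −= (8)R1 → (1, 0, 7)
  clear (2,1): R2 −= (9)R1 → (0, 0, 8)
pivot(2,2)=8: scale R2 → (0, 0, 1)
  clear (0,2): R0 −= (7)R2 → (1, 0, 0)
  clear (1,2): R1 −= (9)R2 → (0, 1, 0)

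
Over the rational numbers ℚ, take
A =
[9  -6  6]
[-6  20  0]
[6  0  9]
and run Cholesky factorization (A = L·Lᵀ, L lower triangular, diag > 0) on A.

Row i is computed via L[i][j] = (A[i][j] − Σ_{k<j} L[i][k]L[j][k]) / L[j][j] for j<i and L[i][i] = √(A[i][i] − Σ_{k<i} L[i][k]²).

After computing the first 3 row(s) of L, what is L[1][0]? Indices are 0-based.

L[1][0] = -2

Step 1: L[0][0] = √(9) = 3.
  L[1][0] = (-6) / L[0][0] = -2.
Step 2: L[1][1] = √(16) = 4.
  L[2][0] = (6) / L[0][0] = 2.
  L[2][1] = (4) / L[1][1] = 1.
Step 3: L[2][2] = √(4) = 2.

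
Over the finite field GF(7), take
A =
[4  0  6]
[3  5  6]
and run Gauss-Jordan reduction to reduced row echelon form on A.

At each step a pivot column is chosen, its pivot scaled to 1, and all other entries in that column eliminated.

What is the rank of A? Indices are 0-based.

rank = 2

step 1: normalize row 0 (÷4) = (1, 0, 5)
  row 1: subtract 3×row0 = (0, 5, 5)
step 2: normalize row 1 (÷5) = (0, 1, 1)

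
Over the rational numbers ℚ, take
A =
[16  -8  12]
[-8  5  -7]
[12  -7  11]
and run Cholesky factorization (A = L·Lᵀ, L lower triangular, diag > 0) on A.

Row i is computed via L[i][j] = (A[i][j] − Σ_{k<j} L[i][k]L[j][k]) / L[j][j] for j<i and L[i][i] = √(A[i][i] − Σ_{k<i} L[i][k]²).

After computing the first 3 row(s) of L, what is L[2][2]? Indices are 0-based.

L[2][2] = 1

Step 1: L[0][0] = √(16) = 4.
  L[1][0] = (-8) / L[0][0] = -2.
Step 2: L[1][1] = √(1) = 1.
  L[2][0] = (12) / L[0][0] = 3.
  L[2][1] = (-1) / L[1][1] = -1.
Step 3: L[2][2] = √(1) = 1.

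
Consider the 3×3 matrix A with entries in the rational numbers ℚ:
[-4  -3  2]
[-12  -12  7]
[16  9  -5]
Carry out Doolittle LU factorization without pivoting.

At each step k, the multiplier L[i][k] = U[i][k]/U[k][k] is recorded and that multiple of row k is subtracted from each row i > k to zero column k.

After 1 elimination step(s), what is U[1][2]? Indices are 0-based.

U[1][2] = 1

k=0: U[0][0]=-4
  eliminate (1,0): mult=3, new row 1: (0, -3, 1); set L[1][0]=3
  eliminate (2,0): mult=-4, new row 2: (0, -3, 3); set L[2][0]=-4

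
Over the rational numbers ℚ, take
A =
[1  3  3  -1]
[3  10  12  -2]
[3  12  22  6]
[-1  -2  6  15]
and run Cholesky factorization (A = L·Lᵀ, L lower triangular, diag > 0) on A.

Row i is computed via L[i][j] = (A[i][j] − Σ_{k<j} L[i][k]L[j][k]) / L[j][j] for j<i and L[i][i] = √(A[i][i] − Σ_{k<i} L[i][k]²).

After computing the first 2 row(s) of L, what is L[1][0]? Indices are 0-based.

Step 1: L[0][0] = √(1) = 1.
  L[1][0] = (3) / L[0][0] = 3.
Step 2: L[1][1] = √(1) = 1.

L[1][0] = 3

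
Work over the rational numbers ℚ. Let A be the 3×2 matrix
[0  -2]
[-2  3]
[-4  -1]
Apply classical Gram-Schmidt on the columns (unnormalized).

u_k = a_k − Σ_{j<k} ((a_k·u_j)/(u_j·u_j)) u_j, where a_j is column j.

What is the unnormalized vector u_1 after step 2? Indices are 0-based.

u_1 = (-2, 14/5, -7/5)

Step 1: u_0 = a_0 = (0, -2, -4).
Step 2: u_1 = a_1 − (-1/10)·u_0 = (-2, 14/5, -7/5).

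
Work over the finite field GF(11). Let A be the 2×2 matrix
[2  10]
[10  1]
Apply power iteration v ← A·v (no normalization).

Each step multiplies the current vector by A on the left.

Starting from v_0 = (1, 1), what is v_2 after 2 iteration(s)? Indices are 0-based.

v_0 = (1, 1).
v_1 = A·v_0 = (1, 0).
v_2 = A·v_1 = (2, 10).

v_2 = (2, 10)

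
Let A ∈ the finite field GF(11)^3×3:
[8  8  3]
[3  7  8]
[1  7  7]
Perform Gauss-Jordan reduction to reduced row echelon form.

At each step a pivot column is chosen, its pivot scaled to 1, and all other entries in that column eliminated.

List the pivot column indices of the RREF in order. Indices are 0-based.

pivot columns: 0, 1, 2

[1] R0 /= 8  ⇒  (1, 1, 10)
     R1 -= 3·R0  ⇒  (0, 4, 0)
     R2 -= 1·R0  ⇒  (0, 6, 8)
[2] R1 /= 4  ⇒  (0, 1, 0)
     R0 -= 1·R1  ⇒  (1, 0, 10)
     R2 -= 6·R1  ⇒  (0, 0, 8)
[3] R2 /= 8  ⇒  (0, 0, 1)
     R0 -= 10·R2  ⇒  (1, 0, 0)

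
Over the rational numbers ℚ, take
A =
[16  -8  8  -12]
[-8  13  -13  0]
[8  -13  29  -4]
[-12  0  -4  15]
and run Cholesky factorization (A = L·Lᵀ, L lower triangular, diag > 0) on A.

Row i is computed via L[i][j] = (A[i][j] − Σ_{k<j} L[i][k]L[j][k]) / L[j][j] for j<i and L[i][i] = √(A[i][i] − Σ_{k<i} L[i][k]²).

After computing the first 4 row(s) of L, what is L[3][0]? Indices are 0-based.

Step 1: L[0][0] = √(16) = 4.
  L[1][0] = (-8) / L[0][0] = -2.
Step 2: L[1][1] = √(9) = 3.
  L[2][0] = (8) / L[0][0] = 2.
  L[2][1] = (-9) / L[1][1] = -3.
Step 3: L[2][2] = √(16) = 4.
  L[3][0] = (-12) / L[0][0] = -3.
  L[3][1] = (-6) / L[1][1] = -2.
  L[3][2] = (-4) / L[2][2] = -1.
Step 4: L[3][3] = √(1) = 1.

L[3][0] = -3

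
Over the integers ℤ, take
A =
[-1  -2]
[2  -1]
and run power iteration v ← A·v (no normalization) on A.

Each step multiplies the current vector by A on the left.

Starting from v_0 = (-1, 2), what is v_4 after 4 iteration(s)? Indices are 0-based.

v_4 = (-41, -38)

v_0 = (-1, 2).
v_1 = A·v_0 = (-3, -4).
v_2 = A·v_1 = (11, -2).
v_3 = A·v_2 = (-7, 24).
v_4 = A·v_3 = (-41, -38).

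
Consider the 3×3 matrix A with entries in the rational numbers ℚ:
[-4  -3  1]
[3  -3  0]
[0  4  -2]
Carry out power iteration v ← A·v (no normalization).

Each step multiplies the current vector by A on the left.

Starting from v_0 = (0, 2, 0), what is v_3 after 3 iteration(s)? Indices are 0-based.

v_3 = (-240, 150, 80)

v_0 = (0, 2, 0).
v_1 = A·v_0 = (-6, -6, 8).
v_2 = A·v_1 = (50, 0, -40).
v_3 = A·v_2 = (-240, 150, 80).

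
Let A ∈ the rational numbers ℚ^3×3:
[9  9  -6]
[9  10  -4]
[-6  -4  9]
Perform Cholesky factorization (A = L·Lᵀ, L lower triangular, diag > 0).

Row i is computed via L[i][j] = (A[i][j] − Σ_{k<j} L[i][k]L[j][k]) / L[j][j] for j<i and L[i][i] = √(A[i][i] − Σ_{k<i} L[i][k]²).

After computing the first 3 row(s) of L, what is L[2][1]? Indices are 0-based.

Step 1: L[0][0] = √(9) = 3.
  L[1][0] = (9) / L[0][0] = 3.
Step 2: L[1][1] = √(1) = 1.
  L[2][0] = (-6) / L[0][0] = -2.
  L[2][1] = (2) / L[1][1] = 2.
Step 3: L[2][2] = √(1) = 1.

L[2][1] = 2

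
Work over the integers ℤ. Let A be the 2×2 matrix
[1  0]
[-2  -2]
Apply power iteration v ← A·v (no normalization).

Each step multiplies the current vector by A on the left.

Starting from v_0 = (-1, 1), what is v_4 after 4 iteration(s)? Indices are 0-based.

v_0 = (-1, 1).
v_1 = A·v_0 = (-1, 0).
v_2 = A·v_1 = (-1, 2).
v_3 = A·v_2 = (-1, -2).
v_4 = A·v_3 = (-1, 6).

v_4 = (-1, 6)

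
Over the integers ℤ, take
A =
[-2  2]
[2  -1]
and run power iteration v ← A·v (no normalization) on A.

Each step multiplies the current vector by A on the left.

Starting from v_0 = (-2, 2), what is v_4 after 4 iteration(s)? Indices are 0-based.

v_4 = (-356, 278)

v_0 = (-2, 2).
v_1 = A·v_0 = (8, -6).
v_2 = A·v_1 = (-28, 22).
v_3 = A·v_2 = (100, -78).
v_4 = A·v_3 = (-356, 278).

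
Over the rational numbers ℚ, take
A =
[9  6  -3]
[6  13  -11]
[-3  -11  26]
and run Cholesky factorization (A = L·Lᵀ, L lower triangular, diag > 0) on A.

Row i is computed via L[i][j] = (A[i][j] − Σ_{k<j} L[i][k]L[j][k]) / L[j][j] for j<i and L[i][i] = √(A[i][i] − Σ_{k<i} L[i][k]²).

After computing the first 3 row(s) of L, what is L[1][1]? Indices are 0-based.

Step 1: L[0][0] = √(9) = 3.
  L[1][0] = (6) / L[0][0] = 2.
Step 2: L[1][1] = √(9) = 3.
  L[2][0] = (-3) / L[0][0] = -1.
  L[2][1] = (-9) / L[1][1] = -3.
Step 3: L[2][2] = √(16) = 4.

L[1][1] = 3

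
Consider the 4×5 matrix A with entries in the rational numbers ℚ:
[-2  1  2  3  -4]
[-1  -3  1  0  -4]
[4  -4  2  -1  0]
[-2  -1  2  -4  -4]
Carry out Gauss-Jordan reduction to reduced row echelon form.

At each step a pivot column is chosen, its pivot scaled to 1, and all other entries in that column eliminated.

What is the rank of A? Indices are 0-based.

rank = 4

pivot(0,0)=-2: scale R0 → (1, -1/2, -1, -3/2, 2)
  clear (1,0): R1 −= (-1)R0 → (0, -7/2, 0, -3/2, -2)
  clear (2,0): R2 −= (4)R0 → (0, -2, 6, 5, -8)
  clear (3,0): R3 −= (-2)R0 → (0, -2, 0, -7, 0)
pivot(1,1)=-7/2: scale R1 → (0, 1, 0, 3/7, 4/7)
  clear (0,1): R0 −= (-1/2)R1 → (1, 0, -1, -9/7, 16/7)
  clear (2,1): R2 −= (-2)R1 → (0, 0, 6, 41/7, -48/7)
  clear (3,1): R3 −= (-2)R1 → (0, 0, 0, -43/7, 8/7)
pivot(2,2)=6: scale R2 → (0, 0, 1, 41/42, -8/7)
  clear (0,2): R0 −= (-1)R2 → (1, 0, 0, -13/42, 8/7)
pivot(3,3)=-43/7: scale R3 → (0, 0, 0, 1, -8/43)
  clear (0,3): R0 −= (-13/42)R3 → (1, 0, 0, 0, 140/129)
  clear (1,3): R1 −= (3/7)R3 → (0, 1, 0, 0, 28/43)
  clear (2,3): R2 −= (41/42)R3 → (0, 0, 1, 0, -124/129)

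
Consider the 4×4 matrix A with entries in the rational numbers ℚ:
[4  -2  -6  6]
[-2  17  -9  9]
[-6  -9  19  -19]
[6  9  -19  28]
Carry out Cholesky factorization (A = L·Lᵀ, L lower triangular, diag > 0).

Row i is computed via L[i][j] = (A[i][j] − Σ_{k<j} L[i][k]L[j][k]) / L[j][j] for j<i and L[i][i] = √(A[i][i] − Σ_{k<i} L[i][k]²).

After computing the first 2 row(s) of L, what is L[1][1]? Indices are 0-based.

L[1][1] = 4

Step 1: L[0][0] = √(4) = 2.
  L[1][0] = (-2) / L[0][0] = -1.
Step 2: L[1][1] = √(16) = 4.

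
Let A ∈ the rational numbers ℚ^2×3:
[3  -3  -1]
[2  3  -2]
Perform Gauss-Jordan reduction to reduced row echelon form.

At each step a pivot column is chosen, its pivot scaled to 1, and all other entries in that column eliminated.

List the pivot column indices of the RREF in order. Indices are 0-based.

pivot columns: 0, 1

[1] R0 /= 3  ⇒  (1, -1, -1/3)
     R1 -= 2·R0  ⇒  (0, 5, -4/3)
[2] R1 /= 5  ⇒  (0, 1, -4/15)
     R0 -= -1·R1  ⇒  (1, 0, -3/5)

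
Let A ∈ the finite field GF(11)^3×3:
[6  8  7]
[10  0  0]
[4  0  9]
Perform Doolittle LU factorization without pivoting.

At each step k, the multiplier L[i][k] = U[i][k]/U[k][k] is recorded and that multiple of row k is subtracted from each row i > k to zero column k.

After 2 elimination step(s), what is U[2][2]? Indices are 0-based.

k=0: U[0][0]=6
  eliminate (1,0): mult=9, new row 1: (0, 5, 3); set L[1][0]=9
  eliminate (2,0): mult=8, new row 2: (0, 2, 8); set L[2][0]=8
k=1: U[1][1]=5
  eliminate (2,1): mult=7, new row 2: (0, 0, 9); set L[2][1]=7

U[2][2] = 9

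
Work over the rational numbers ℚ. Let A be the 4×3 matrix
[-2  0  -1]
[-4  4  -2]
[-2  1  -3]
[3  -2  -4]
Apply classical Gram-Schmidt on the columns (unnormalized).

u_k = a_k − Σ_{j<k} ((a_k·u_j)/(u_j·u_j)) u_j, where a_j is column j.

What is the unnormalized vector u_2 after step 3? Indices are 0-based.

Step 1: u_0 = a_0 = (-2, -4, -2, 3).
Step 2: u_1 = a_1 − (-8/11)·u_0 = (-16/11, 12/11, -5/11, 2/11).
Step 3: u_2 = a_2 − (4/33)·u_0 − (-1/39)·u_1 = (-31/39, -58/39, -36/13, -170/39).

u_2 = (-31/39, -58/39, -36/13, -170/39)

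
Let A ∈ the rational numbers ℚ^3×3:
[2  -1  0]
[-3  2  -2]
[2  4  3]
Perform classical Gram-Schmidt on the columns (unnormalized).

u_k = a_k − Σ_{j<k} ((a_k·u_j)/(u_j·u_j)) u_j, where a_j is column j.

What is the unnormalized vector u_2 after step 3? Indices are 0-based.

u_2 = (-368/357, -230/357, 23/357)

Step 1: u_0 = a_0 = (2, -3, 2).
Step 2: u_1 = a_1 − (0)·u_0 = (-1, 2, 4).
Step 3: u_2 = a_2 − (12/17)·u_0 − (8/21)·u_1 = (-368/357, -230/357, 23/357).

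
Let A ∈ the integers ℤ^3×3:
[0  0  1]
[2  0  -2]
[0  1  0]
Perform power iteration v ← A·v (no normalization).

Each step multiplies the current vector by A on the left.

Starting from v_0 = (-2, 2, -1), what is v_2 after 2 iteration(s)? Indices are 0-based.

v_2 = (2, -6, -2)

v_0 = (-2, 2, -1).
v_1 = A·v_0 = (-1, -2, 2).
v_2 = A·v_1 = (2, -6, -2).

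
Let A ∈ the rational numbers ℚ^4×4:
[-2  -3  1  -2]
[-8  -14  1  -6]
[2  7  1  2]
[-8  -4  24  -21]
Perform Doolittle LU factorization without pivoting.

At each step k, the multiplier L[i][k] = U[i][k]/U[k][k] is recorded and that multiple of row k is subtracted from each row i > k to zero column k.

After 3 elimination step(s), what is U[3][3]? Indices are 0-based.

U[3][3] = 3

k=0: U[0][0]=-2
  eliminate (1,0): mult=4, new row 1: (0, -2, -3, 2); set L[1][0]=4
  eliminate (2,0): mult=-1, new row 2: (0, 4, 2, 0); set L[2][0]=-1
  eliminate (3,0): mult=4, new row 3: (0, 8, 20, -13); set L[3][0]=4
k=1: U[1][1]=-2
  eliminate (2,1): mult=-2, new row 2: (0, 0, -4, 4); set L[2][1]=-2
  eliminate (3,1): mult=-4, new row 3: (0, 0, 8, -5); set L[3][1]=-4
k=2: U[2][2]=-4
  eliminate (3,2): mult=-2, new row 3: (0, 0, 0, 3); set L[3][2]=-2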